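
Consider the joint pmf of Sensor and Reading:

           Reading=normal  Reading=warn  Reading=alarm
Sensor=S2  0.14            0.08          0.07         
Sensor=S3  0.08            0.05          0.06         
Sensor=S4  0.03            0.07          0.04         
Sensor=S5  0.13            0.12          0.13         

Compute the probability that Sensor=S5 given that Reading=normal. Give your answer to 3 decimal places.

0.342

P(Reading=normal) = 0.14 + 0.08 + 0.03 + 0.13 = 0.38.
P(Sensor=S5 | Reading=normal) = 0.13/0.38 = 0.342.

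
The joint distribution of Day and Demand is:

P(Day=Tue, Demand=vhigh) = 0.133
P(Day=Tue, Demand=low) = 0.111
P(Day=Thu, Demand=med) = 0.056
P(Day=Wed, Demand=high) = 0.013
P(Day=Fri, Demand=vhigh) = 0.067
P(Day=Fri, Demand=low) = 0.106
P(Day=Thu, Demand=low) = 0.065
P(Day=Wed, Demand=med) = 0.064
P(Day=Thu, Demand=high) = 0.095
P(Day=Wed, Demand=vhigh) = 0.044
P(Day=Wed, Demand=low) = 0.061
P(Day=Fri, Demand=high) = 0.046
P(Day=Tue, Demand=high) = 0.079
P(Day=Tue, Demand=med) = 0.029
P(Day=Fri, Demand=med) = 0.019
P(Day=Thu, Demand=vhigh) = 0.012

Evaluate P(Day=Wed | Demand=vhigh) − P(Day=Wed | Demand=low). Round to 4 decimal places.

P(Demand=vhigh) = 0.133 + 0.044 + 0.012 + 0.067 = 0.256; P(Day=Wed | Demand=vhigh) = 0.044/0.256 = 0.17188.
P(Demand=low) = 0.111 + 0.061 + 0.065 + 0.106 = 0.343; P(Day=Wed | Demand=low) = 0.061/0.343 = 0.17784.
Difference = -0.0060.

-0.0060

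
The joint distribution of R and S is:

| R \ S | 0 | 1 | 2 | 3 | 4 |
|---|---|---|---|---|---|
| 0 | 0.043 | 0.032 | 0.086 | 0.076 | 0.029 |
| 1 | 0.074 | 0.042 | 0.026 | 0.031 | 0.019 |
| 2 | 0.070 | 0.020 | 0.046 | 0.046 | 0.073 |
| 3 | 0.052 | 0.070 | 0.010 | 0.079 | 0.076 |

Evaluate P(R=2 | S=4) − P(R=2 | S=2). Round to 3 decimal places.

0.097

P(S=4) = 0.029 + 0.019 + 0.073 + 0.076 = 0.197; P(R=2 | S=4) = 0.073/0.197 = 0.3706.
P(S=2) = 0.086 + 0.026 + 0.046 + 0.010 = 0.168; P(R=2 | S=2) = 0.046/0.168 = 0.2738.
Difference = 0.097.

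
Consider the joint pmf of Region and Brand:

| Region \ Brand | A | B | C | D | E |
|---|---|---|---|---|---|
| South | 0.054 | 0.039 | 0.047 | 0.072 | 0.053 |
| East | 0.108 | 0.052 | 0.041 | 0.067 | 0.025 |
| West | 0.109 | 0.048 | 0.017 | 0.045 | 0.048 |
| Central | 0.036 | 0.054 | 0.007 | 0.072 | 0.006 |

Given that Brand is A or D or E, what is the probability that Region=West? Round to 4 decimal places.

0.2906

P(Brand=A) = 0.054 + 0.108 + 0.109 + 0.036 = 0.307.
P(Brand=D) = 0.072 + 0.067 + 0.045 + 0.072 = 0.256.
P(Brand=E) = 0.053 + 0.025 + 0.048 + 0.006 = 0.132.
P(Brand ∈ {A, D, E}) = 0.307 + 0.256 + 0.132 = 0.695; P(Region=West, Brand ∈ {A, D, E}) = 0.109 + 0.045 + 0.048 = 0.202.
P(Region=West | Brand ∈ {A, D, E}) = 0.202/0.695 = 0.2906.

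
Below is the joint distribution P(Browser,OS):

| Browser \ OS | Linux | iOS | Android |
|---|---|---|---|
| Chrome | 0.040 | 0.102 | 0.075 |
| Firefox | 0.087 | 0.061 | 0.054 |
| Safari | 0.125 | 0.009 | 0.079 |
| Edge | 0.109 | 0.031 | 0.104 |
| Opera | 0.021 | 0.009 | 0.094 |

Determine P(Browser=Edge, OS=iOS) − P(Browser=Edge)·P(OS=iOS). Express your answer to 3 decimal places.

-0.021

P(Browser=Edge) = 0.109 + 0.031 + 0.104 = 0.244.
P(OS=iOS) = 0.102 + 0.061 + 0.009 + 0.031 + 0.009 = 0.212.
P(Browser=Edge, OS=iOS) − P(Browser=Edge)P(OS=iOS) = 0.031 − 0.244×0.212 = -0.021.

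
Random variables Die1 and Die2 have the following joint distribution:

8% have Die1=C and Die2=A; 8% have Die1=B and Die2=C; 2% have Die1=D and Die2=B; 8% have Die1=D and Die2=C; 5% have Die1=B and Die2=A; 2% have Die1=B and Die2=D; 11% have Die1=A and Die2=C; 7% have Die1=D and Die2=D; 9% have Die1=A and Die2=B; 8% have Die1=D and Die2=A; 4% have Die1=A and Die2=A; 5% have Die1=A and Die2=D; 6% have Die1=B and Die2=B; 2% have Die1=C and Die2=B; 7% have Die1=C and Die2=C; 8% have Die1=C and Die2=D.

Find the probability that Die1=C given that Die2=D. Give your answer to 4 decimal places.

P(Die2=D) = 0.05 + 0.02 + 0.08 + 0.07 = 0.22.
P(Die1=C | Die2=D) = 0.08/0.22 = 0.3636.

0.3636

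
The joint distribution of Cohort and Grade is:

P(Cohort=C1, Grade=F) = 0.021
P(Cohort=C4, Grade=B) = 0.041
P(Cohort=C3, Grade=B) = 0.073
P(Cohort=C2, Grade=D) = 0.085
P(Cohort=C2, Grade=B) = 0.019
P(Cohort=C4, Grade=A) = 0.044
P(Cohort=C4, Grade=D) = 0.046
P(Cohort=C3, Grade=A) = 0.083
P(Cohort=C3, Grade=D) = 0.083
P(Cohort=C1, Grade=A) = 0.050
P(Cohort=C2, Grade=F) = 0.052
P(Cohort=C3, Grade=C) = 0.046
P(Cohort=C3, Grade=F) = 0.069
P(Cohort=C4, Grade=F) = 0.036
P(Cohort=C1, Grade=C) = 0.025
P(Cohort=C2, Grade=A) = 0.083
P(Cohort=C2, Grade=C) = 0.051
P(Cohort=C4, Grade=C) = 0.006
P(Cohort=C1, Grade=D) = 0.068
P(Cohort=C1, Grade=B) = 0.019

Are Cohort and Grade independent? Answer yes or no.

P(Cohort=C2) = 0.290 and P(Grade=B) = 0.152, so their product is 0.04408, but P(Cohort=C2, Grade=B) = 0.019. Since these differ, Cohort and Grade are not independent.

no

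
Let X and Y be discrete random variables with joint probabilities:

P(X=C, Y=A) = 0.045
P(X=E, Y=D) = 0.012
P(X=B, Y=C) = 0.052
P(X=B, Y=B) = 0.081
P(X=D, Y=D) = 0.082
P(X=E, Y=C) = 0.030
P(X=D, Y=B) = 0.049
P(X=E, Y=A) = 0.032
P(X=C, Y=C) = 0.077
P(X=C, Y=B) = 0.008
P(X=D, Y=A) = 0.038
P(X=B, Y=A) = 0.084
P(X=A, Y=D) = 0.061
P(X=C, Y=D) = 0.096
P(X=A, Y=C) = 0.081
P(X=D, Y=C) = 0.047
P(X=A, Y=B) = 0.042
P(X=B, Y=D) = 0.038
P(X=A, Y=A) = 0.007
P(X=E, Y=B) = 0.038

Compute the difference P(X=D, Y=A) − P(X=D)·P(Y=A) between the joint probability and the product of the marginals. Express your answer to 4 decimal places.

-0.0065

P(X=D) = 0.038 + 0.049 + 0.047 + 0.082 = 0.216.
P(Y=A) = 0.007 + 0.084 + 0.045 + 0.038 + 0.032 = 0.206.
P(X=D, Y=A) − P(X=D)P(Y=A) = 0.038 − 0.216×0.206 = -0.0065.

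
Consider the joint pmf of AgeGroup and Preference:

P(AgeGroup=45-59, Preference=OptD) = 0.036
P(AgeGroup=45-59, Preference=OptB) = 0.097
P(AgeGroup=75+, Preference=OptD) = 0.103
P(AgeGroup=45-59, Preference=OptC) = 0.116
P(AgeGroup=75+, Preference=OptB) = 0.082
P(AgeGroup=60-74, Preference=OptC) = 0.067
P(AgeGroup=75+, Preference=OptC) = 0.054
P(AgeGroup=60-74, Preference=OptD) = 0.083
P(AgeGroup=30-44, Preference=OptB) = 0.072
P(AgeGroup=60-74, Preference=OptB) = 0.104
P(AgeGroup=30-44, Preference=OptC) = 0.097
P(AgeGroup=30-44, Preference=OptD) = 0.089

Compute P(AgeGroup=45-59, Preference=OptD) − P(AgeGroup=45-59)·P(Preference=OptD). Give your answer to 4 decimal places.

P(AgeGroup=45-59) = 0.097 + 0.116 + 0.036 = 0.249.
P(Preference=OptD) = 0.089 + 0.036 + 0.083 + 0.103 = 0.311.
P(AgeGroup=45-59, Preference=OptD) − P(AgeGroup=45-59)P(Preference=OptD) = 0.036 − 0.249×0.311 = -0.0414.

-0.0414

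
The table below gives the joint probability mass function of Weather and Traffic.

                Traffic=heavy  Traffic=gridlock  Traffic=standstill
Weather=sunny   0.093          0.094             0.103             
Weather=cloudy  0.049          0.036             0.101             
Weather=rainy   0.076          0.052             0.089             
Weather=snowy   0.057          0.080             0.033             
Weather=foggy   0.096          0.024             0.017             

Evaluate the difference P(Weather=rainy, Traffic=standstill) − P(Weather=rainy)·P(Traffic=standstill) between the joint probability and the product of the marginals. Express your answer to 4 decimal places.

P(Weather=rainy) = 0.076 + 0.052 + 0.089 = 0.217.
P(Traffic=standstill) = 0.103 + 0.101 + 0.089 + 0.033 + 0.017 = 0.343.
P(Weather=rainy, Traffic=standstill) − P(Weather=rainy)P(Traffic=standstill) = 0.089 − 0.217×0.343 = 0.0146.

0.0146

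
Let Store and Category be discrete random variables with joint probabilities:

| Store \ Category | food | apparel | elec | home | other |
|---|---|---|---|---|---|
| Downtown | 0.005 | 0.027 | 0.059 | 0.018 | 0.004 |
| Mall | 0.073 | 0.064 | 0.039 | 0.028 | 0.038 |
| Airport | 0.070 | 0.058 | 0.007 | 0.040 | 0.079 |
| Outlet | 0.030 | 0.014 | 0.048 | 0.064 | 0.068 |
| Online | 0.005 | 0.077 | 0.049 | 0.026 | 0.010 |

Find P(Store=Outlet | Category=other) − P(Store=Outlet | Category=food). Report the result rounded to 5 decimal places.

P(Category=other) = 0.004 + 0.038 + 0.079 + 0.068 + 0.010 = 0.199; P(Store=Outlet | Category=other) = 0.068/0.199 = 0.341709.
P(Category=food) = 0.005 + 0.073 + 0.070 + 0.030 + 0.005 = 0.183; P(Store=Outlet | Category=food) = 0.030/0.183 = 0.163934.
Difference = 0.17777.

0.17777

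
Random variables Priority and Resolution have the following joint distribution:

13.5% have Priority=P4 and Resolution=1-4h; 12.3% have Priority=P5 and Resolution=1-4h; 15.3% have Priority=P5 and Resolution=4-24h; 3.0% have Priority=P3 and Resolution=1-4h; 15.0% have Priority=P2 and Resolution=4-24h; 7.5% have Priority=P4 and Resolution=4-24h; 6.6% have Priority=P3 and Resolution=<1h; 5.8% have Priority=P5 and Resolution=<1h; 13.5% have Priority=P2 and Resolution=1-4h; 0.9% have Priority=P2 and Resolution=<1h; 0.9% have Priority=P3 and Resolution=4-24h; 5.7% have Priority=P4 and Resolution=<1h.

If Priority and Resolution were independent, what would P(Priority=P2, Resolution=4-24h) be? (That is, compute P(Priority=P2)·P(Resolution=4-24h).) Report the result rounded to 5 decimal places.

0.11378

P(Priority=P2) = 0.009 + 0.135 + 0.150 = 0.294.
P(Resolution=4-24h) = 0.150 + 0.009 + 0.075 + 0.153 = 0.387.
Product: 0.294 × 0.387 = 0.11378.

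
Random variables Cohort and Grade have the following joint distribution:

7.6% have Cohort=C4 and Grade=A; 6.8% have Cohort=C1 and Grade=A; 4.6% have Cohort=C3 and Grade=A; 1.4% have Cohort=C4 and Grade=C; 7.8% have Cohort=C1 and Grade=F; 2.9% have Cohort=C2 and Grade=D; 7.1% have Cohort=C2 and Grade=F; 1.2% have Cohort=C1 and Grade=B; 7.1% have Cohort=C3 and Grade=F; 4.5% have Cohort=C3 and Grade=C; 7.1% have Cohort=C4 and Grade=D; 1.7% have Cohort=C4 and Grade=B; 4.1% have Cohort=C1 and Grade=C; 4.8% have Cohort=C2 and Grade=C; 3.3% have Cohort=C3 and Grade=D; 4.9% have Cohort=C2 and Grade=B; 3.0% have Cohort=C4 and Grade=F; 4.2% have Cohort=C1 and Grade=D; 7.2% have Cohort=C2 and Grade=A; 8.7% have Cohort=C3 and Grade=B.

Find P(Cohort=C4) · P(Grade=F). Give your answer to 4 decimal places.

0.0520

P(Cohort=C4) = 0.076 + 0.017 + 0.014 + 0.071 + 0.030 = 0.208.
P(Grade=F) = 0.078 + 0.071 + 0.071 + 0.030 = 0.250.
Product: 0.208 × 0.250 = 0.0520.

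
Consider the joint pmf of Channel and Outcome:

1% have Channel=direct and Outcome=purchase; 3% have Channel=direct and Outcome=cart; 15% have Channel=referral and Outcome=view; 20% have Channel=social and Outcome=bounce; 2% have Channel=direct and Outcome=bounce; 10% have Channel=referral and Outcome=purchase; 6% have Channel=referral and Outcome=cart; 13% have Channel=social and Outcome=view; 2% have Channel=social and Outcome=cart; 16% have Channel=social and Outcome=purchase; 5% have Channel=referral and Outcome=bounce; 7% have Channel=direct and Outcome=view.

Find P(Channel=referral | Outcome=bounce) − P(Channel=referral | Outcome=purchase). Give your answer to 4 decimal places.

P(Outcome=bounce) = 0.20 + 0.02 + 0.05 = 0.27; P(Channel=referral | Outcome=bounce) = 0.05/0.27 = 0.18519.
P(Outcome=purchase) = 0.16 + 0.01 + 0.10 = 0.27; P(Channel=referral | Outcome=purchase) = 0.10/0.27 = 0.37037.
Difference = -0.1852.

-0.1852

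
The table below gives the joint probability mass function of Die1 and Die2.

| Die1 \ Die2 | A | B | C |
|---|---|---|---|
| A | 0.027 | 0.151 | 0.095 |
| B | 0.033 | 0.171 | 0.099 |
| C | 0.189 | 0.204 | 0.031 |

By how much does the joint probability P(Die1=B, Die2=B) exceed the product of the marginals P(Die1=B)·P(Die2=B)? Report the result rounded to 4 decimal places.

0.0116

P(Die1=B) = 0.033 + 0.171 + 0.099 = 0.303.
P(Die2=B) = 0.151 + 0.171 + 0.204 = 0.526.
P(Die1=B, Die2=B) − P(Die1=B)P(Die2=B) = 0.171 − 0.303×0.526 = 0.0116.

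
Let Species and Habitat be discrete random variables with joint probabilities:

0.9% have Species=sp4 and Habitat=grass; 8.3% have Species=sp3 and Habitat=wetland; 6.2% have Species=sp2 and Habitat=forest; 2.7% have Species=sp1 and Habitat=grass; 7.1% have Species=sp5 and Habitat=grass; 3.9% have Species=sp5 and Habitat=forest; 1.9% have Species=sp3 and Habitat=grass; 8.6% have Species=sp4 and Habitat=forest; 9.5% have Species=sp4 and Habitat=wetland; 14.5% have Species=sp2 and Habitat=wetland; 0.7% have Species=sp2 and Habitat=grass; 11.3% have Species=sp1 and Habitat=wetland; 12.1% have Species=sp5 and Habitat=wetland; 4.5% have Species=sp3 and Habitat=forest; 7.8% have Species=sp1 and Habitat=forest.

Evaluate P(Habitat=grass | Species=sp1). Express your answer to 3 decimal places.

P(Species=sp1) = 0.078 + 0.027 + 0.113 = 0.218.
P(Habitat=grass | Species=sp1) = 0.027/0.218 = 0.124.

0.124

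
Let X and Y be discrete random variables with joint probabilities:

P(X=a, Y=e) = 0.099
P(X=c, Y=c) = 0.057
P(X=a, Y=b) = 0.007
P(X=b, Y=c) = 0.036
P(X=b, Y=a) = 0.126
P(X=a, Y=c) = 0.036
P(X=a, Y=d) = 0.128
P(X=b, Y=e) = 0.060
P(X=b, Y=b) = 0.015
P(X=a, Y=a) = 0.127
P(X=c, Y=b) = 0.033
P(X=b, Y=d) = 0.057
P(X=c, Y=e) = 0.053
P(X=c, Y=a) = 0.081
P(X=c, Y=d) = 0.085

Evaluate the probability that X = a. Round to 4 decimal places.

0.3970

P(X=a) = 0.127 + 0.007 + 0.036 + 0.128 + 0.099 = 0.397.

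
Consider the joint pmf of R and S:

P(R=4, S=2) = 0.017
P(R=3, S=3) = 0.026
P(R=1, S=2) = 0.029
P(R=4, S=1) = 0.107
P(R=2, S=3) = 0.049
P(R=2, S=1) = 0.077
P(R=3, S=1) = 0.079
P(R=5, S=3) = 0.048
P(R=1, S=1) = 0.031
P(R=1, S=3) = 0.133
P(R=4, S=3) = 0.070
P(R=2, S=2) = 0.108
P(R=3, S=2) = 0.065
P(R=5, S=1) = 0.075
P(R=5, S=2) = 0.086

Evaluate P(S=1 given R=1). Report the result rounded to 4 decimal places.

0.1606

P(R=1) = 0.031 + 0.029 + 0.133 = 0.193.
P(S=1 | R=1) = 0.031/0.193 = 0.1606.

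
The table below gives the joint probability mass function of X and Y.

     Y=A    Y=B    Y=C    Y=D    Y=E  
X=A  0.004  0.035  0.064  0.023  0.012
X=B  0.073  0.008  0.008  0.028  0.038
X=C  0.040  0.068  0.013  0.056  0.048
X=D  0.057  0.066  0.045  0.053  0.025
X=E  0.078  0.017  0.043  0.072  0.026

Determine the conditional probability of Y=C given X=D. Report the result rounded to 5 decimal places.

0.18293

P(X=D) = 0.057 + 0.066 + 0.045 + 0.053 + 0.025 = 0.246.
P(Y=C | X=D) = 0.045/0.246 = 0.18293.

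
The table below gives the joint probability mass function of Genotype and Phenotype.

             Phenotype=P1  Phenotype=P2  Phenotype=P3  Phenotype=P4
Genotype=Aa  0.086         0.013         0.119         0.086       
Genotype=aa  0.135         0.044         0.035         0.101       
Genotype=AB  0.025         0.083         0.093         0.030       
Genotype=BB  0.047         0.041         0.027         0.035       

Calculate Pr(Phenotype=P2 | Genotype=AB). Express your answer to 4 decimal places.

P(Genotype=AB) = 0.025 + 0.083 + 0.093 + 0.030 = 0.231.
P(Phenotype=P2 | Genotype=AB) = 0.083/0.231 = 0.3593.

0.3593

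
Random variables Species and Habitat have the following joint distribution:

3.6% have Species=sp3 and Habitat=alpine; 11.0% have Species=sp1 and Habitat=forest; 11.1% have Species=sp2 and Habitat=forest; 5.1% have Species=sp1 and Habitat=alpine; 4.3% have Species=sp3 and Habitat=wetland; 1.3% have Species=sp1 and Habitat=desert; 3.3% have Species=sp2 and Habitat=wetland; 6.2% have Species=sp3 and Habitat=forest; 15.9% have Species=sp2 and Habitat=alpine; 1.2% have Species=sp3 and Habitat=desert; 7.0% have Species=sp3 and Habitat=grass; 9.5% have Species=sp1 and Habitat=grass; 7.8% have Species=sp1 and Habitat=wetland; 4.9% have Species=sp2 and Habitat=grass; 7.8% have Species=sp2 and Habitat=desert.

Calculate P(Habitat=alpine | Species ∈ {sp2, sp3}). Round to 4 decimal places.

0.2986

P(Species=sp2) = 0.111 + 0.049 + 0.033 + 0.078 + 0.159 = 0.430.
P(Species=sp3) = 0.062 + 0.070 + 0.043 + 0.012 + 0.036 = 0.223.
P(Species ∈ {sp2, sp3}) = 0.430 + 0.223 = 0.653; P(Habitat=alpine, Species ∈ {sp2, sp3}) = 0.159 + 0.036 = 0.195.
P(Habitat=alpine | Species ∈ {sp2, sp3}) = 0.195/0.653 = 0.2986.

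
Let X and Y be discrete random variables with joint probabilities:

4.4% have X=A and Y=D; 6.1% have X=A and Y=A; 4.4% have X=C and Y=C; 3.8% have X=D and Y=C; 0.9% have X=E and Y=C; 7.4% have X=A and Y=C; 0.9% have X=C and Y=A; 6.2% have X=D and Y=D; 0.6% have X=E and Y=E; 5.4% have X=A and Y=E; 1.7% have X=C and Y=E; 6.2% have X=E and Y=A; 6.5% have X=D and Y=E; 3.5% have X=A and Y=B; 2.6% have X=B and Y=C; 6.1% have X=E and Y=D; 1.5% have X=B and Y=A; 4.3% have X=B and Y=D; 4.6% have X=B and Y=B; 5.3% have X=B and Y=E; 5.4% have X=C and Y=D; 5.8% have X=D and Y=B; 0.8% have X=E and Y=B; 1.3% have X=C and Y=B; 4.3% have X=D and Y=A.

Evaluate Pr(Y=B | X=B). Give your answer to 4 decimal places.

0.2514

P(X=B) = 0.015 + 0.046 + 0.026 + 0.043 + 0.053 = 0.183.
P(Y=B | X=B) = 0.046/0.183 = 0.2514.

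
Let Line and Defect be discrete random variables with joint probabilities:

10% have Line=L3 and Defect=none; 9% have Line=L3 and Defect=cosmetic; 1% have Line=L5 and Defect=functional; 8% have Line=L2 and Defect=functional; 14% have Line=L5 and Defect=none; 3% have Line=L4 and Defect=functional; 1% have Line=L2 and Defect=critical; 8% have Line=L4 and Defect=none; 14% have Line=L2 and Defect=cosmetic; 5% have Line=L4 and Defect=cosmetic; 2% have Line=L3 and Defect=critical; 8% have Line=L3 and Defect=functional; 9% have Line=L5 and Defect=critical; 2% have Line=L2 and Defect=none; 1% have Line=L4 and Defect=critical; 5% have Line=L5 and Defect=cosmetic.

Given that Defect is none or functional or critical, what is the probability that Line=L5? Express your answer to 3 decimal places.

P(Defect=none) = 0.02 + 0.10 + 0.08 + 0.14 = 0.34.
P(Defect=functional) = 0.08 + 0.08 + 0.03 + 0.01 = 0.20.
P(Defect=critical) = 0.01 + 0.02 + 0.01 + 0.09 = 0.13.
P(Defect ∈ {none, functional, critical}) = 0.34 + 0.20 + 0.13 = 0.67; P(Line=L5, Defect ∈ {none, functional, critical}) = 0.14 + 0.01 + 0.09 = 0.24.
P(Line=L5 | Defect ∈ {none, functional, critical}) = 0.24/0.67 = 0.358.

0.358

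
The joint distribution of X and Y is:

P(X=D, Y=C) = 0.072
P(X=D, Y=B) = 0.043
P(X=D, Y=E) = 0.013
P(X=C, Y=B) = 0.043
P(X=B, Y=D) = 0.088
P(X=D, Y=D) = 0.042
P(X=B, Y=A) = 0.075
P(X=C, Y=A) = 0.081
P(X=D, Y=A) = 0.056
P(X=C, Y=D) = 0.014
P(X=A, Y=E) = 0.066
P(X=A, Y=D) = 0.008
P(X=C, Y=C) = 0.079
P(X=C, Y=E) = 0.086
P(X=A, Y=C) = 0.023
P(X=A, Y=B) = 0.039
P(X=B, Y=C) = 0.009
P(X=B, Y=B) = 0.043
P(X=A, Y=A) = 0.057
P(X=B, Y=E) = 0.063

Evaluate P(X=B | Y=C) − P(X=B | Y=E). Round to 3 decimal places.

P(Y=C) = 0.023 + 0.009 + 0.079 + 0.072 = 0.183; P(X=B | Y=C) = 0.009/0.183 = 0.0492.
P(Y=E) = 0.066 + 0.063 + 0.086 + 0.013 = 0.228; P(X=B | Y=E) = 0.063/0.228 = 0.2763.
Difference = -0.227.

-0.227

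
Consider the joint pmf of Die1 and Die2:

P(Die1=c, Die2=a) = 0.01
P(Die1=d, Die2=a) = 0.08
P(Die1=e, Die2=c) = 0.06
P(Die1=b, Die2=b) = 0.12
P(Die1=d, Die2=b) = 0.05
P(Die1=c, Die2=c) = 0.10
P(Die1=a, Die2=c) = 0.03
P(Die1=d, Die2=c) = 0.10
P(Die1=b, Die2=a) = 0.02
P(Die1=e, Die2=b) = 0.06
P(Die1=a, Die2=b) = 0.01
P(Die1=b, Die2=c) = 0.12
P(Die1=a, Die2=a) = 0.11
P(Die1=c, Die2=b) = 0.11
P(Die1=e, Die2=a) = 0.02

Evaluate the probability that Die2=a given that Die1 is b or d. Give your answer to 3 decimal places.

P(Die1=b) = 0.02 + 0.12 + 0.12 = 0.26.
P(Die1=d) = 0.08 + 0.05 + 0.10 = 0.23.
P(Die1 ∈ {b, d}) = 0.26 + 0.23 = 0.49; P(Die2=a, Die1 ∈ {b, d}) = 0.02 + 0.08 = 0.10.
P(Die2=a | Die1 ∈ {b, d}) = 0.10/0.49 = 0.204.

0.204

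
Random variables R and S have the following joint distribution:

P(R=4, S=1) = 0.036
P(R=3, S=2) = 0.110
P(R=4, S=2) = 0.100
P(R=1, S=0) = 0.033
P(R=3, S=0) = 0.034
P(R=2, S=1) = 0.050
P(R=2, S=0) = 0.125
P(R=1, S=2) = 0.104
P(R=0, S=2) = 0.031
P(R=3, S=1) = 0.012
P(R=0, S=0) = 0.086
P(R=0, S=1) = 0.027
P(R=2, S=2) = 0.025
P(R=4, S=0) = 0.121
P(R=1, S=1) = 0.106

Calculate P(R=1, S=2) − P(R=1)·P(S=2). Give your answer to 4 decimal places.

0.0141

P(R=1) = 0.033 + 0.106 + 0.104 = 0.243.
P(S=2) = 0.031 + 0.104 + 0.025 + 0.110 + 0.100 = 0.370.
P(R=1, S=2) − P(R=1)P(S=2) = 0.104 − 0.243×0.370 = 0.0141.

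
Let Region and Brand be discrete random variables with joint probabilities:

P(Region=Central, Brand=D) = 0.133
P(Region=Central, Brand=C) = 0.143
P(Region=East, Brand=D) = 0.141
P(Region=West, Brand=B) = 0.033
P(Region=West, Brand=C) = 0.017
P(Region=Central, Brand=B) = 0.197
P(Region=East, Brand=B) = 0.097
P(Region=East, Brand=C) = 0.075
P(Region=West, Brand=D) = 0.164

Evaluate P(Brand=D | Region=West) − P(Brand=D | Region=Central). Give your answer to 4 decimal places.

0.4852

P(Region=West) = 0.033 + 0.017 + 0.164 = 0.214; P(Brand=D | Region=West) = 0.164/0.214 = 0.76636.
P(Region=Central) = 0.197 + 0.143 + 0.133 = 0.473; P(Brand=D | Region=Central) = 0.133/0.473 = 0.28118.
Difference = 0.4852.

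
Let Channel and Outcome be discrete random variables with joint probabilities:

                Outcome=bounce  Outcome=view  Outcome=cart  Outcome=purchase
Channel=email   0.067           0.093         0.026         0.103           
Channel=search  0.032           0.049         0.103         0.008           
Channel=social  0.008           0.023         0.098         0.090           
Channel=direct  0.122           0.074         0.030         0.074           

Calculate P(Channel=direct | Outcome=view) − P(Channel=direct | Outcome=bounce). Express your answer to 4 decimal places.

-0.2231

P(Outcome=view) = 0.093 + 0.049 + 0.023 + 0.074 = 0.239; P(Channel=direct | Outcome=view) = 0.074/0.239 = 0.30962.
P(Outcome=bounce) = 0.067 + 0.032 + 0.008 + 0.122 = 0.229; P(Channel=direct | Outcome=bounce) = 0.122/0.229 = 0.53275.
Difference = -0.2231.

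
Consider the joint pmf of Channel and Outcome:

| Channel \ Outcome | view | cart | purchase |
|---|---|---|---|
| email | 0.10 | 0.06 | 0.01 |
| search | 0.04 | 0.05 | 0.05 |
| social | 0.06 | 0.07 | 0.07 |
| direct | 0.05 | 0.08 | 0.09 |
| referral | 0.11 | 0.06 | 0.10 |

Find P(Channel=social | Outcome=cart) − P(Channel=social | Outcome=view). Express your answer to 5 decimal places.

P(Outcome=cart) = 0.06 + 0.05 + 0.07 + 0.08 + 0.06 = 0.32; P(Channel=social | Outcome=cart) = 0.07/0.32 = 0.218750.
P(Outcome=view) = 0.10 + 0.04 + 0.06 + 0.05 + 0.11 = 0.36; P(Channel=social | Outcome=view) = 0.06/0.36 = 0.166667.
Difference = 0.05208.

0.05208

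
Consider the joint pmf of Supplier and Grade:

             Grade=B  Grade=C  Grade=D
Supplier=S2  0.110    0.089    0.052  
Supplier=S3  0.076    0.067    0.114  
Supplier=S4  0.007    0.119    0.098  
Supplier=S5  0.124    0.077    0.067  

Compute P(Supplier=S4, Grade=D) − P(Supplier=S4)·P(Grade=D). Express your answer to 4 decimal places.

0.0239

P(Supplier=S4) = 0.007 + 0.119 + 0.098 = 0.224.
P(Grade=D) = 0.052 + 0.114 + 0.098 + 0.067 = 0.331.
P(Supplier=S4, Grade=D) − P(Supplier=S4)P(Grade=D) = 0.098 − 0.224×0.331 = 0.0239.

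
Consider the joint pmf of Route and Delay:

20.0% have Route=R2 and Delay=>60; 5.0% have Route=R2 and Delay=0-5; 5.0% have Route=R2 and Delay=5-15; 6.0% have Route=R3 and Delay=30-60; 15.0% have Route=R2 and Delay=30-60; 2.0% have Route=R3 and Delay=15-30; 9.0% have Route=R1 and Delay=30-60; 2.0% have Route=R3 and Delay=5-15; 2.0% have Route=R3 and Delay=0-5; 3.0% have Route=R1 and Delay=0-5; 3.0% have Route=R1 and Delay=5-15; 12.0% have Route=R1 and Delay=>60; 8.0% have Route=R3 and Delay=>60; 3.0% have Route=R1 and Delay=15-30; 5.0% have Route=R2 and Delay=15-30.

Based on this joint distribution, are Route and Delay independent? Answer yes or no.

yes

Every cell satisfies P(Route,Delay) = P(Route)·P(Delay). For instance P(Route=R2) = 0.500, P(Delay=0-5) = 0.100, and 0.500×0.100 = 0.050 matches the joint entry. So Route and Delay are independent.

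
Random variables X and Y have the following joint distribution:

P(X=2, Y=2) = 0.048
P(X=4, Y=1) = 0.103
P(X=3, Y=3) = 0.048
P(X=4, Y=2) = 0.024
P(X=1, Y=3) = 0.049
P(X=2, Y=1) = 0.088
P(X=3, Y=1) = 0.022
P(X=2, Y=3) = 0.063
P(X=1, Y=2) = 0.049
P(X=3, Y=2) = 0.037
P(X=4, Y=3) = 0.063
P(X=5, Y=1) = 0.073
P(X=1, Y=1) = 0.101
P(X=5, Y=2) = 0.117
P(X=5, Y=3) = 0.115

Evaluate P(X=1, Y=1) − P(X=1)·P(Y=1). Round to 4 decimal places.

P(X=1) = 0.101 + 0.049 + 0.049 = 0.199.
P(Y=1) = 0.101 + 0.088 + 0.022 + 0.103 + 0.073 = 0.387.
P(X=1, Y=1) − P(X=1)P(Y=1) = 0.101 − 0.199×0.387 = 0.0240.

0.0240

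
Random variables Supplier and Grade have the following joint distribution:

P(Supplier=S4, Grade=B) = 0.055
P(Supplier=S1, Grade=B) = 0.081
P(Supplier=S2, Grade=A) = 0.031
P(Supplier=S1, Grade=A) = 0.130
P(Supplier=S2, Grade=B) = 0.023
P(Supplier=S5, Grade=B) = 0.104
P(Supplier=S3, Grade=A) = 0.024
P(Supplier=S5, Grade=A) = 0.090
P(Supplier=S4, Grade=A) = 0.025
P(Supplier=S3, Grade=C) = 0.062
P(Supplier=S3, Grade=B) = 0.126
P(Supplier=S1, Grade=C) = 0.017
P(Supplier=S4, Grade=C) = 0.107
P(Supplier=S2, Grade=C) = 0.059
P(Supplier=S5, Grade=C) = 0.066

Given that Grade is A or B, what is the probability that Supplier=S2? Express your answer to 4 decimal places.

P(Grade=A) = 0.130 + 0.031 + 0.024 + 0.025 + 0.090 = 0.300.
P(Grade=B) = 0.081 + 0.023 + 0.126 + 0.055 + 0.104 = 0.389.
P(Grade ∈ {A, B}) = 0.300 + 0.389 = 0.689; P(Supplier=S2, Grade ∈ {A, B}) = 0.031 + 0.023 = 0.054.
P(Supplier=S2 | Grade ∈ {A, B}) = 0.054/0.689 = 0.0784.

0.0784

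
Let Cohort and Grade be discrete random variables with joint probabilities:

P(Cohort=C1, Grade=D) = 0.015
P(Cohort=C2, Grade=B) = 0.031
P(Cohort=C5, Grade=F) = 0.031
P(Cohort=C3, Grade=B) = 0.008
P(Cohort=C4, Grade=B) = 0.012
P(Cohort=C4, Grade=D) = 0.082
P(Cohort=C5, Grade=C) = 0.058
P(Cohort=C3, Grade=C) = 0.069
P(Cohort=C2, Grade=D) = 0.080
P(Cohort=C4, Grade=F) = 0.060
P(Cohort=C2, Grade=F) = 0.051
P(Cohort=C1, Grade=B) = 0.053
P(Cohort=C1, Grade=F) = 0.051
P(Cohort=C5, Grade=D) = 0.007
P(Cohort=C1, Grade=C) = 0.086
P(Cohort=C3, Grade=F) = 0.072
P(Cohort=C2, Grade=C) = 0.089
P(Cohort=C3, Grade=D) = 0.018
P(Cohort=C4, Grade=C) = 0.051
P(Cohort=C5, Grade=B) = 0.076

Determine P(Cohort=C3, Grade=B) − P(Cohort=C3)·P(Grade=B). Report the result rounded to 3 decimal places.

P(Cohort=C3) = 0.008 + 0.069 + 0.018 + 0.072 = 0.167.
P(Grade=B) = 0.053 + 0.031 + 0.008 + 0.012 + 0.076 = 0.180.
P(Cohort=C3, Grade=B) − P(Cohort=C3)P(Grade=B) = 0.008 − 0.167×0.180 = -0.022.

-0.022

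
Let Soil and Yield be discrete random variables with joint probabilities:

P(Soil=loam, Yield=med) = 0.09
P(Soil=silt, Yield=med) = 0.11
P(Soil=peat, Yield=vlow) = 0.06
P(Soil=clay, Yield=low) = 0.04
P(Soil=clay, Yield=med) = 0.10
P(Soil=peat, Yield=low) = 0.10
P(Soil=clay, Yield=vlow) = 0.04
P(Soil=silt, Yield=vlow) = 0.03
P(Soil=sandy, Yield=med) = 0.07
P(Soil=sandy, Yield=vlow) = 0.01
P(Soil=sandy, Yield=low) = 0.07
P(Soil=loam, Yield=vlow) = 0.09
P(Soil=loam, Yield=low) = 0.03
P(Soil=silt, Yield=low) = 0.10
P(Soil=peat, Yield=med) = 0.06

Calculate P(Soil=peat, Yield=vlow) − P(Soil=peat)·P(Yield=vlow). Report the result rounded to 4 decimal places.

0.0094

P(Soil=peat) = 0.06 + 0.10 + 0.06 = 0.22.
P(Yield=vlow) = 0.01 + 0.09 + 0.04 + 0.03 + 0.06 = 0.23.
P(Soil=peat, Yield=vlow) − P(Soil=peat)P(Yield=vlow) = 0.06 − 0.22×0.23 = 0.0094.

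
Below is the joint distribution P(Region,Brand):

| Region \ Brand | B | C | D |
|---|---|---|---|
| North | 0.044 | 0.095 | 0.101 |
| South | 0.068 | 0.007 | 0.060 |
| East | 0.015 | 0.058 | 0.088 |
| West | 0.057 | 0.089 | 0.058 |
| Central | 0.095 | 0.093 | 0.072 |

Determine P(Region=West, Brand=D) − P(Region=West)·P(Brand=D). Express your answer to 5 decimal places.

P(Region=West) = 0.057 + 0.089 + 0.058 = 0.204.
P(Brand=D) = 0.101 + 0.060 + 0.088 + 0.058 + 0.072 = 0.379.
P(Region=West, Brand=D) − P(Region=West)P(Brand=D) = 0.058 − 0.204×0.379 = -0.01932.

-0.01932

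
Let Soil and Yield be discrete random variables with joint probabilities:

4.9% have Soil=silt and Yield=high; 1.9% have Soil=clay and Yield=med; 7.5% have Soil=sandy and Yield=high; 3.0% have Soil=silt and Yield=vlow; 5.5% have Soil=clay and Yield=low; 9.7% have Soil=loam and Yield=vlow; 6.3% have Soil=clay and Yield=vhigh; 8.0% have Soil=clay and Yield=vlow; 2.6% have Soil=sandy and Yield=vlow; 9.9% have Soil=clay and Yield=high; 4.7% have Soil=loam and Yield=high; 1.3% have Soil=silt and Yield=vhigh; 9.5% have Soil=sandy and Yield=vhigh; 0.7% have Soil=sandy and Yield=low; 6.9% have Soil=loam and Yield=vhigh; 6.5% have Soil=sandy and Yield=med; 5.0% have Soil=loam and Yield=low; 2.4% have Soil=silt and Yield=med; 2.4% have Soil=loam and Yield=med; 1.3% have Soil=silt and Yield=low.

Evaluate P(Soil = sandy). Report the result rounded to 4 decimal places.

0.2680

P(Soil=sandy) = 0.026 + 0.007 + 0.065 + 0.075 + 0.095 = 0.268.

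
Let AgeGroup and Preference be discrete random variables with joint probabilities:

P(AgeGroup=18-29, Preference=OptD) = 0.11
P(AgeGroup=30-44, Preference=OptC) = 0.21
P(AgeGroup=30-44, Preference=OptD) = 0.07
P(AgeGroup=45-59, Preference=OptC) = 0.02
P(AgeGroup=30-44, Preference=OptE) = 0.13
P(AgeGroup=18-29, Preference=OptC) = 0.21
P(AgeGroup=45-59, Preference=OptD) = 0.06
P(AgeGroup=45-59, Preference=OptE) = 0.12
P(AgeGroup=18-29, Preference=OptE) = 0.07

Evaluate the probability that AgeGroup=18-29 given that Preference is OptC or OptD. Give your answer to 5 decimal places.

P(Preference=OptC) = 0.21 + 0.21 + 0.02 = 0.44.
P(Preference=OptD) = 0.11 + 0.07 + 0.06 = 0.24.
P(Preference ∈ {OptC, OptD}) = 0.44 + 0.24 = 0.68; P(AgeGroup=18-29, Preference ∈ {OptC, OptD}) = 0.21 + 0.11 = 0.32.
P(AgeGroup=18-29 | Preference ∈ {OptC, OptD}) = 0.32/0.68 = 0.47059.

0.47059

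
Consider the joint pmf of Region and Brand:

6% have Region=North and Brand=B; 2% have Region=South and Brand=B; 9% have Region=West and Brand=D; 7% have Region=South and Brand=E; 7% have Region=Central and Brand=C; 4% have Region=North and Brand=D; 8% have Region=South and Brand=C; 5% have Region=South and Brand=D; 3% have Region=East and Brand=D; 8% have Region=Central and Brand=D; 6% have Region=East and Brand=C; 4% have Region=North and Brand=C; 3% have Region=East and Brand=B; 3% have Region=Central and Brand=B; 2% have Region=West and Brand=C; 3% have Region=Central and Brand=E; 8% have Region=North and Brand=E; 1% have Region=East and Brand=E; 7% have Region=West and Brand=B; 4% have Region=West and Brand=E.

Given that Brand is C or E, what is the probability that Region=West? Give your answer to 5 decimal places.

P(Brand=C) = 0.04 + 0.08 + 0.06 + 0.02 + 0.07 = 0.27.
P(Brand=E) = 0.08 + 0.07 + 0.01 + 0.04 + 0.03 = 0.23.
P(Brand ∈ {C, E}) = 0.27 + 0.23 = 0.50; P(Region=West, Brand ∈ {C, E}) = 0.02 + 0.04 = 0.06.
P(Region=West | Brand ∈ {C, E}) = 0.06/0.50 = 0.12000.

0.12000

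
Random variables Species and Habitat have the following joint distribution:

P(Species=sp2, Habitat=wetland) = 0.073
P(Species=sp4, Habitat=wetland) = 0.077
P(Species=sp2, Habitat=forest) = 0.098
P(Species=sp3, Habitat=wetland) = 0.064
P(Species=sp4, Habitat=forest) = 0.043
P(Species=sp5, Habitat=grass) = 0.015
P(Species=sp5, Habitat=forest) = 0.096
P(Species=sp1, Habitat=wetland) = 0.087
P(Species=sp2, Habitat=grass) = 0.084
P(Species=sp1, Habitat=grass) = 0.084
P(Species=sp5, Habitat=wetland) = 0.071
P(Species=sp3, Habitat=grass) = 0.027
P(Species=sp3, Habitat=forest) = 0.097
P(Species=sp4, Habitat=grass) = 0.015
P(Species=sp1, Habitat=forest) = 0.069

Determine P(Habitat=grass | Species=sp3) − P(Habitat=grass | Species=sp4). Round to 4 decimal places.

P(Species=sp3) = 0.097 + 0.027 + 0.064 = 0.188; P(Habitat=grass | Species=sp3) = 0.027/0.188 = 0.14362.
P(Species=sp4) = 0.043 + 0.015 + 0.077 = 0.135; P(Habitat=grass | Species=sp4) = 0.015/0.135 = 0.11111.
Difference = 0.0325.

0.0325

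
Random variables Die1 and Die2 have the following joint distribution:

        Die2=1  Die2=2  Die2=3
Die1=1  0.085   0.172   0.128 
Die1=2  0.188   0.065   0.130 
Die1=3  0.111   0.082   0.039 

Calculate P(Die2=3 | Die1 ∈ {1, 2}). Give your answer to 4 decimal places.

0.3359

P(Die1=1) = 0.085 + 0.172 + 0.128 = 0.385.
P(Die1=2) = 0.188 + 0.065 + 0.130 = 0.383.
P(Die1 ∈ {1, 2}) = 0.385 + 0.383 = 0.768; P(Die2=3, Die1 ∈ {1, 2}) = 0.128 + 0.130 = 0.258.
P(Die2=3 | Die1 ∈ {1, 2}) = 0.258/0.768 = 0.3359.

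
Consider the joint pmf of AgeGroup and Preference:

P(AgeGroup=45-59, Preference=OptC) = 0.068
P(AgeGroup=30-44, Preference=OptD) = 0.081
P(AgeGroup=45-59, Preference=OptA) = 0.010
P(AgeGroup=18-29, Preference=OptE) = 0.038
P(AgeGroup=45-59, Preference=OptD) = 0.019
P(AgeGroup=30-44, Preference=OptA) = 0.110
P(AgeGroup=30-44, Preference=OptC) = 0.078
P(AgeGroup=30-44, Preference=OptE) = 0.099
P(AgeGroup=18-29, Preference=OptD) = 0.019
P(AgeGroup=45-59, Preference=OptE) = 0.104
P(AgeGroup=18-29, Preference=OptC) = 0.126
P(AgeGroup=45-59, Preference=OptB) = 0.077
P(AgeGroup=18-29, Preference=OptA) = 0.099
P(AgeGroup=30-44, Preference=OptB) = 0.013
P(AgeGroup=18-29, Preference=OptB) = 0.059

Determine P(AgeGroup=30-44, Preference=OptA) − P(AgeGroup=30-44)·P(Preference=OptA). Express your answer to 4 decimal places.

P(AgeGroup=30-44) = 0.110 + 0.013 + 0.078 + 0.081 + 0.099 = 0.381.
P(Preference=OptA) = 0.099 + 0.110 + 0.010 = 0.219.
P(AgeGroup=30-44, Preference=OptA) − P(AgeGroup=30-44)P(Preference=OptA) = 0.110 − 0.381×0.219 = 0.0266.

0.0266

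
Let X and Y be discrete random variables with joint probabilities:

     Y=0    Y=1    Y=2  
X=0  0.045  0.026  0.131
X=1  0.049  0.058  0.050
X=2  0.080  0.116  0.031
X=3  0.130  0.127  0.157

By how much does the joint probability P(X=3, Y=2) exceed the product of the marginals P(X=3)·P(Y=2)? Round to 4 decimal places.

P(X=3) = 0.130 + 0.127 + 0.157 = 0.414.
P(Y=2) = 0.131 + 0.050 + 0.031 + 0.157 = 0.369.
P(X=3, Y=2) − P(X=3)P(Y=2) = 0.157 − 0.414×0.369 = 0.0042.

0.0042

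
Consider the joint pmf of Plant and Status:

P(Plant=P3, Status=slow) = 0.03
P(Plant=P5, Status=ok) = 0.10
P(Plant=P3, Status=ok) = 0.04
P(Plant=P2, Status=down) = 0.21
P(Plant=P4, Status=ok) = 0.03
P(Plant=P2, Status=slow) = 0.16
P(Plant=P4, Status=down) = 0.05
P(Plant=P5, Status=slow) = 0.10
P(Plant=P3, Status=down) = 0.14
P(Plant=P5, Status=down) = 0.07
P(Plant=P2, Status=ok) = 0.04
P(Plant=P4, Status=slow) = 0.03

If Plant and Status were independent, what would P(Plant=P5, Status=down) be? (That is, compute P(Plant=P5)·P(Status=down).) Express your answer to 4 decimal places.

0.1269

P(Plant=P5) = 0.10 + 0.10 + 0.07 = 0.27.
P(Status=down) = 0.21 + 0.14 + 0.05 + 0.07 = 0.47.
Product: 0.27 × 0.47 = 0.1269.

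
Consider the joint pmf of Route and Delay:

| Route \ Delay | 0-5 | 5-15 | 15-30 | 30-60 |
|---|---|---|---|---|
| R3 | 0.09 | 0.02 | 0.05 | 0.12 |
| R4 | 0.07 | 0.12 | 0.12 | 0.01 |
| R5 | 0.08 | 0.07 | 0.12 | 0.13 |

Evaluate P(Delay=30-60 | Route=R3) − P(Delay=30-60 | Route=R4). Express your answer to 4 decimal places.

P(Route=R3) = 0.09 + 0.02 + 0.05 + 0.12 = 0.28; P(Delay=30-60 | Route=R3) = 0.12/0.28 = 0.42857.
P(Route=R4) = 0.07 + 0.12 + 0.12 + 0.01 = 0.32; P(Delay=30-60 | Route=R4) = 0.01/0.32 = 0.03125.
Difference = 0.3973.

0.3973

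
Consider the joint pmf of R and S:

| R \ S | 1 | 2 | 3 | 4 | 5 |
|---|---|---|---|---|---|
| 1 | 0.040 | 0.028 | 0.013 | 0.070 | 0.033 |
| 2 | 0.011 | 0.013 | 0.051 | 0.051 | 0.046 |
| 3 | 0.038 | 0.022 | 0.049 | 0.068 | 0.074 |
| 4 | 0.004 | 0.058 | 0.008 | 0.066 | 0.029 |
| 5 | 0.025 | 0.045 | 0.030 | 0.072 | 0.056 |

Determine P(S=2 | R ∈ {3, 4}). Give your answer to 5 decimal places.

0.19231

P(R=3) = 0.038 + 0.022 + 0.049 + 0.068 + 0.074 = 0.251.
P(R=4) = 0.004 + 0.058 + 0.008 + 0.066 + 0.029 = 0.165.
P(R ∈ {3, 4}) = 0.251 + 0.165 = 0.416; P(S=2, R ∈ {3, 4}) = 0.022 + 0.058 = 0.080.
P(S=2 | R ∈ {3, 4}) = 0.080/0.416 = 0.19231.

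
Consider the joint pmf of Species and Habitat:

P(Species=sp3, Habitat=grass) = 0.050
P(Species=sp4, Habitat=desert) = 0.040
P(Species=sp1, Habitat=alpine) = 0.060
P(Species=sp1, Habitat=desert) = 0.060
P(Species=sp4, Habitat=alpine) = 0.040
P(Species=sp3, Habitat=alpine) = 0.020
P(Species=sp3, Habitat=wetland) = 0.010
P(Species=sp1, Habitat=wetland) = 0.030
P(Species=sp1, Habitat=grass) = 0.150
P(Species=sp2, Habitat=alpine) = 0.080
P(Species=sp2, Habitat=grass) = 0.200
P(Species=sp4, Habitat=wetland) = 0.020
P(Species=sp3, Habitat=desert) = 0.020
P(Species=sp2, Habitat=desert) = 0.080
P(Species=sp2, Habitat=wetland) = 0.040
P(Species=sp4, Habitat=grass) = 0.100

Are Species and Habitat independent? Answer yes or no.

Every cell satisfies P(Species,Habitat) = P(Species)·P(Habitat). For instance P(Species=sp2) = 0.400, P(Habitat=wetland) = 0.100, and 0.400×0.100 = 0.040 matches the joint entry. So Species and Habitat are independent.

yes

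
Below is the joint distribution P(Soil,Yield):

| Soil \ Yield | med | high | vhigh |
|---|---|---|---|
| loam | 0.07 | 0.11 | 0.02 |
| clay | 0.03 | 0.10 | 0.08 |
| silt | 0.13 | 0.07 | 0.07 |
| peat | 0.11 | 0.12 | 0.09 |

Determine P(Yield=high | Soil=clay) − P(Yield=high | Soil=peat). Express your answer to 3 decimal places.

0.101

P(Soil=clay) = 0.03 + 0.10 + 0.08 = 0.21; P(Yield=high | Soil=clay) = 0.10/0.21 = 0.4762.
P(Soil=peat) = 0.11 + 0.12 + 0.09 = 0.32; P(Yield=high | Soil=peat) = 0.12/0.32 = 0.3750.
Difference = 0.101.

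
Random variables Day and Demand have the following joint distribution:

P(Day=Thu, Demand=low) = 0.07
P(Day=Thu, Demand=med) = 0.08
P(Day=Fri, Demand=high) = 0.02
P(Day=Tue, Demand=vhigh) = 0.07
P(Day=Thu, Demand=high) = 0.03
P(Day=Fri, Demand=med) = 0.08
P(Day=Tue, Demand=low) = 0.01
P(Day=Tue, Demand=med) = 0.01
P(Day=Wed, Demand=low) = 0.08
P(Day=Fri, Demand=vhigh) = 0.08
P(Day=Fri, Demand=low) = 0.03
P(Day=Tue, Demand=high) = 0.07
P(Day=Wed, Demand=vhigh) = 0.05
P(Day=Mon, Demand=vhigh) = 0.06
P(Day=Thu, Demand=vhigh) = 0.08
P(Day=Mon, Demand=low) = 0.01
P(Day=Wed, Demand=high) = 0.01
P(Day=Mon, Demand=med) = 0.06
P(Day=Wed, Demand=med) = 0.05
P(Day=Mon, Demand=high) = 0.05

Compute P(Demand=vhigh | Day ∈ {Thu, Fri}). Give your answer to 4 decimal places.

P(Day=Thu) = 0.07 + 0.08 + 0.03 + 0.08 = 0.26.
P(Day=Fri) = 0.03 + 0.08 + 0.02 + 0.08 = 0.21.
P(Day ∈ {Thu, Fri}) = 0.26 + 0.21 = 0.47; P(Demand=vhigh, Day ∈ {Thu, Fri}) = 0.08 + 0.08 = 0.16.
P(Demand=vhigh | Day ∈ {Thu, Fri}) = 0.16/0.47 = 0.3404.

0.3404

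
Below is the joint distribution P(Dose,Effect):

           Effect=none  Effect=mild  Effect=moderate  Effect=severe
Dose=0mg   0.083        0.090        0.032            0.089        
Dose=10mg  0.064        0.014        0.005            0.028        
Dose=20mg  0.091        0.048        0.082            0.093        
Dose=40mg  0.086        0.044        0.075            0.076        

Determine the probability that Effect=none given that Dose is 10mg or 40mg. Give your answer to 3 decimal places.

0.383

P(Dose=10mg) = 0.064 + 0.014 + 0.005 + 0.028 = 0.111.
P(Dose=40mg) = 0.086 + 0.044 + 0.075 + 0.076 = 0.281.
P(Dose ∈ {10mg, 40mg}) = 0.111 + 0.281 = 0.392; P(Effect=none, Dose ∈ {10mg, 40mg}) = 0.064 + 0.086 = 0.150.
P(Effect=none | Dose ∈ {10mg, 40mg}) = 0.150/0.392 = 0.383.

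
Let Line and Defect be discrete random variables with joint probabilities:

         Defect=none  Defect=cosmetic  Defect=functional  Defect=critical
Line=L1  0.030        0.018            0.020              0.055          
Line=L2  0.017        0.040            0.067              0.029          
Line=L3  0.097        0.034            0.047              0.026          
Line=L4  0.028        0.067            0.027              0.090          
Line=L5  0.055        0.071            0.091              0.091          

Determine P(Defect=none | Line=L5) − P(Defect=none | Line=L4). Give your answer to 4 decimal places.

0.0465

P(Line=L5) = 0.055 + 0.071 + 0.091 + 0.091 = 0.308; P(Defect=none | Line=L5) = 0.055/0.308 = 0.17857.
P(Line=L4) = 0.028 + 0.067 + 0.027 + 0.090 = 0.212; P(Defect=none | Line=L4) = 0.028/0.212 = 0.13208.
Difference = 0.0465.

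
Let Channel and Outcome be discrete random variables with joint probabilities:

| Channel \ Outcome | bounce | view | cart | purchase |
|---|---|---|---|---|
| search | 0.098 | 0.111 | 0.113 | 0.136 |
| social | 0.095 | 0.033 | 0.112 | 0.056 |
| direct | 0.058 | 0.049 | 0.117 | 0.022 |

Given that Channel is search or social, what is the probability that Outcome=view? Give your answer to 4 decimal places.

P(Channel=search) = 0.098 + 0.111 + 0.113 + 0.136 = 0.458.
P(Channel=social) = 0.095 + 0.033 + 0.112 + 0.056 = 0.296.
P(Channel ∈ {search, social}) = 0.458 + 0.296 = 0.754; P(Outcome=view, Channel ∈ {search, social}) = 0.111 + 0.033 = 0.144.
P(Outcome=view | Channel ∈ {search, social}) = 0.144/0.754 = 0.1910.

0.1910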